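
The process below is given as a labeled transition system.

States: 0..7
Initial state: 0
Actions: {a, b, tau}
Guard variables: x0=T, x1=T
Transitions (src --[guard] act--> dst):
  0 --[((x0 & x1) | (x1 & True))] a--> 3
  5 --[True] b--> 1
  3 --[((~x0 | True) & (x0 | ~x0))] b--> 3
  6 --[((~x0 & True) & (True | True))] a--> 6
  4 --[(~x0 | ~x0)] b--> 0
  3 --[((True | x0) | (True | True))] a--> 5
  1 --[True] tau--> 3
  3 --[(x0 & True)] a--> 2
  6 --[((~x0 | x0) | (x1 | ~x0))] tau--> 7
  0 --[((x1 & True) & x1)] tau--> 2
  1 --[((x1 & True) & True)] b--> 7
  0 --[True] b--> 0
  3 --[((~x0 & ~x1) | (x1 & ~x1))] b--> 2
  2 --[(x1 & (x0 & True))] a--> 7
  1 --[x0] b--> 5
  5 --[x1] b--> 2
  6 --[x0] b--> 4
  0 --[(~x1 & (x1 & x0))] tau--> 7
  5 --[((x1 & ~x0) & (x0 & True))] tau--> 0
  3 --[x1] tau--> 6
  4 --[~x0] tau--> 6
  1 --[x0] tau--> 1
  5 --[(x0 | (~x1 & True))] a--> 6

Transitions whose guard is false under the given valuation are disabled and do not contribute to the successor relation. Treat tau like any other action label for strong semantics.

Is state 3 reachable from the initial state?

17 transition(s) survive guard evaluation.
Layer 0: {0}
Layer 1: {2,3}  now seen {0,2,3}
Layer 2: {5,6,7}  now seen {0,2,3,5,6,7}
Layer 3: {1,4}  now seen {0,1,2,3,4,5,6,7}
R = {0,1,2,3,4,5,6,7}
trace reaching 3: a

Answer: REACHABLE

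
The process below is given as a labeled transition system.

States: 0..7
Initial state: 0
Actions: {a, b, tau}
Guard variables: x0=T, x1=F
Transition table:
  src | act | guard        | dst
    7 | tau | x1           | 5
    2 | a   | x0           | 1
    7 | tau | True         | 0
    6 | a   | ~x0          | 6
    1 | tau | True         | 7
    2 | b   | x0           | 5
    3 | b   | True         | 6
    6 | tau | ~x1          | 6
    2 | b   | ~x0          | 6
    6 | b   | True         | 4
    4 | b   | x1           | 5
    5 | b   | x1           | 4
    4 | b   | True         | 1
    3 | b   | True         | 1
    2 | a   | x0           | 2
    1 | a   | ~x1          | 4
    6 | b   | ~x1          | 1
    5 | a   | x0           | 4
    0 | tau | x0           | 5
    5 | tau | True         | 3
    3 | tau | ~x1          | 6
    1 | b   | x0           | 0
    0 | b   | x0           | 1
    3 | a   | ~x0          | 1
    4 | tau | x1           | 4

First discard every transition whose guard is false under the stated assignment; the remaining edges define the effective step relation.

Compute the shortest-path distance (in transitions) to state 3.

Answer: 2

Trace:
Breadth-first toward 3:
  depth 0: {0}
  depth 1: {1,5}
  depth 2: {3,4,7}
3 enters at depth 2; path tau·tau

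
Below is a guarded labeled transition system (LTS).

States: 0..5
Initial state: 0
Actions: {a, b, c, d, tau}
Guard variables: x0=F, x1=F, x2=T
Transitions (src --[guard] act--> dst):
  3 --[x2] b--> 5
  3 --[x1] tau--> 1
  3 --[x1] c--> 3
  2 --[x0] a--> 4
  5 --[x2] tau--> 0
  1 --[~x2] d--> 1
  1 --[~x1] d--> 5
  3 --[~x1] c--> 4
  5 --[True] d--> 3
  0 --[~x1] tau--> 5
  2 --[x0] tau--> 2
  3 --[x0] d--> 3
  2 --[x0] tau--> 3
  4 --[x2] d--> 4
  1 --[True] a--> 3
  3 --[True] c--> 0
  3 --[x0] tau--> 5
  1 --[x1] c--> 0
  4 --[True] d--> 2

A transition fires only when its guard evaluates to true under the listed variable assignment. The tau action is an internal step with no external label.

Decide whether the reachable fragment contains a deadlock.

Answer: DEADLOCK at state 2

Trace:
Reach set: {0,2,3,4,5}
  0: tau→5  [deg 1]
  2: ∅  [STUCK]
  3: b→5  c→0  c→4  [deg 3]
  4: d→2  d→4  [deg 2]
  5: d→3  tau→0  [deg 2]
Path to 2: tau·d·c·d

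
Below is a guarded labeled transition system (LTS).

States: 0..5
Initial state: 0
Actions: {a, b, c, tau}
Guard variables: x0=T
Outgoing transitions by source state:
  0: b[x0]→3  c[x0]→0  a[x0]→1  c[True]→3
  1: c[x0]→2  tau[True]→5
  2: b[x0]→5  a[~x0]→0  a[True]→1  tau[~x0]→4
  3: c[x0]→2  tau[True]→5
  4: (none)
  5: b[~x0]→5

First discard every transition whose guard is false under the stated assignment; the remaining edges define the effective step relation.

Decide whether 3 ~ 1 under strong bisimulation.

Answer: BISIMILAR

Working:
Compute ~ classes (split until stable):
  π0 = {{0,1,2,3,4,5}}
  π1 = {{0},{1,3},{2},{4,5}}
4 equivalence class(es) (converged in 2)
[3]={1,3}  [1]={1,3}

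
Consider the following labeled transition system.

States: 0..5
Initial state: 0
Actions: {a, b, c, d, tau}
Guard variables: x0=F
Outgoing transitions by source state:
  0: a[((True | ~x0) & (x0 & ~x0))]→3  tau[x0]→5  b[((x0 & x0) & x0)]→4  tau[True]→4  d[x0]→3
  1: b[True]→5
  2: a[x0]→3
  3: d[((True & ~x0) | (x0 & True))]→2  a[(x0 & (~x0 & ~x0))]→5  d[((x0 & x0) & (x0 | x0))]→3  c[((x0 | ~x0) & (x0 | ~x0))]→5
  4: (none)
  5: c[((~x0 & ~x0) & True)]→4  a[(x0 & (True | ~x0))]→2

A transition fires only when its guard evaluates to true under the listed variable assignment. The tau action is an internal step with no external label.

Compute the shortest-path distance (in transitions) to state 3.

BFS to 3:
  Layer 0: {0}
  Layer 1: {4}
3 never appears.

Answer: UNREACHABLE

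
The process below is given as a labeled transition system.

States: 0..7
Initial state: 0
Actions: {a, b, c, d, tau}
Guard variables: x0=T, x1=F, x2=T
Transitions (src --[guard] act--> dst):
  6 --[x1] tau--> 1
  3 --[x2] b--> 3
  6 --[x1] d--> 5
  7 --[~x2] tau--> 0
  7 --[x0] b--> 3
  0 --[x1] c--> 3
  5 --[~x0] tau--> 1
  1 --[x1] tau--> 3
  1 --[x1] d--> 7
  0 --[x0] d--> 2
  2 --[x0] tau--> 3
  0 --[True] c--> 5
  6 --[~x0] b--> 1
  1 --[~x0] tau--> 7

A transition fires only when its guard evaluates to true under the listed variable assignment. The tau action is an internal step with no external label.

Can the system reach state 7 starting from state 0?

Answer: UNREACHABLE

Trace:
After dropping false guards: 5 live edges.
L0 = {0}
L1 = {2,5}  total {0,2,5}
L2 = {3}  total {0,2,3,5}
Reach set: {0,2,3,5}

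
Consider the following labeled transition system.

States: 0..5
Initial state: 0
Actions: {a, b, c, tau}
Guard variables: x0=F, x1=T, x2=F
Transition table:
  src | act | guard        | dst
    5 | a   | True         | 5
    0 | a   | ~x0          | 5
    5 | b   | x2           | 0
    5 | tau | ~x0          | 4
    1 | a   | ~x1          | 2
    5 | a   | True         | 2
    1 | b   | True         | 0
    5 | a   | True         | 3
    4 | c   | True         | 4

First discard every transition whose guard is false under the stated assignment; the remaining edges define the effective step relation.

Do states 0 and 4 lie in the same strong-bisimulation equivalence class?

Answer: NOT BISIMILAR

Analysis:
Compute ~ classes (split until stable):
  π0 = {{0,1,2,3,4,5}}
  π1 = {{0},{1},{2,3},{4},{5}}
stable after 2 split(s): 5 block(s)
class of 0: {0}; class of 4: {4}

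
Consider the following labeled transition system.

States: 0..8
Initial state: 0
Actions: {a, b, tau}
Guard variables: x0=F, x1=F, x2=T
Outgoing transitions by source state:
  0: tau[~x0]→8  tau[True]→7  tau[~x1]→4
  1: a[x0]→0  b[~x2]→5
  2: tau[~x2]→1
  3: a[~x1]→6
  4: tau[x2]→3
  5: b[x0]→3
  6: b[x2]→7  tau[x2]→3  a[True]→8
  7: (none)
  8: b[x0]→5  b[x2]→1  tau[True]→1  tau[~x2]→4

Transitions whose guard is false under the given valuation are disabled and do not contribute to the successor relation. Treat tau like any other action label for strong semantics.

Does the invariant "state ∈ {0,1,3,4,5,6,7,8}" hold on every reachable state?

Answer: INVARIANT HOLDS

Trace:
Inv-set: {0,1,3,4,5,6,7,8}
Reachable = {0,1,3,4,6,7,8}
  0: safe
  1: safe
  3: safe
  4: safe
  6: safe
  7: safe
  8: safe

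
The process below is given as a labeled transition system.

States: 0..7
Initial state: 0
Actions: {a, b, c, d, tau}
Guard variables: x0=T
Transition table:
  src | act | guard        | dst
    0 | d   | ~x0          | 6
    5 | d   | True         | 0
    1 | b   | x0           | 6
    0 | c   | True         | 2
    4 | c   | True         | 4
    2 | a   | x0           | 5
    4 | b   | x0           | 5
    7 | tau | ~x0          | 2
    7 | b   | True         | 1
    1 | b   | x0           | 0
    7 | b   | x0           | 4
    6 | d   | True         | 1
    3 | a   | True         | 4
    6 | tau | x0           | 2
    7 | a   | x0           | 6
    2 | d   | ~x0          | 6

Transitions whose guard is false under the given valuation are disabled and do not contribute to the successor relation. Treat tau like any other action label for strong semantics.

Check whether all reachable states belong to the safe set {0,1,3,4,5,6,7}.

Inv-set: {0,1,3,4,5,6,7}
R = {0,2,5}
  0: ✓
  2: outside
  5: ✓
witness against invariant: c → 2

Answer: INVARIANT VIOLATED at state 2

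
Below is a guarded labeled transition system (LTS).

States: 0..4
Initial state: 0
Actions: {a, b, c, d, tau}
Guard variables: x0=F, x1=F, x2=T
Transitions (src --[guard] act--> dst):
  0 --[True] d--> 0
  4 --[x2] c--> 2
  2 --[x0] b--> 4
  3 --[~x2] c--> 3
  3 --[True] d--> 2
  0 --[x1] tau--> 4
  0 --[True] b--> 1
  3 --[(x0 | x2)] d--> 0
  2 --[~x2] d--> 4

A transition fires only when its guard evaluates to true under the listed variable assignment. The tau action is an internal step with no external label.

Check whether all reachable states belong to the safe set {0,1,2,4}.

Safe = {0,1,2,4}
Reachable = {0,1}
  0: ✓
  1: ✓

Answer: INVARIANT HOLDS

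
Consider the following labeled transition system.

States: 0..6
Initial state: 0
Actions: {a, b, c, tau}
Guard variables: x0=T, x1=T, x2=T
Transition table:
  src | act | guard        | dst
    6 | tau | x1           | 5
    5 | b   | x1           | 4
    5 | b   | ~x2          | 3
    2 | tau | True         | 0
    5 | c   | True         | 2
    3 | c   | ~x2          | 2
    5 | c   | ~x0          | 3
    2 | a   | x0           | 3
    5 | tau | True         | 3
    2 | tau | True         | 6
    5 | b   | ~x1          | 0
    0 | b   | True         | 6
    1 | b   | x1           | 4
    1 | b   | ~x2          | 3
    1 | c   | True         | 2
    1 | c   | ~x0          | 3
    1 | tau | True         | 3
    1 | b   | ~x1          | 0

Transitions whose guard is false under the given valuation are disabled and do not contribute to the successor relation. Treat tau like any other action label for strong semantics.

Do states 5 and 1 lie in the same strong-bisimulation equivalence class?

Answer: BISIMILAR

Trace:
Compute ~ classes (split until stable):
  P[0] = {{0,1,2,3,4,5,6}}
  P[1] = {{0},{1,5},{2},{3,4},{6}}
5 equivalence class(es) (converged in 2)
5∈{1,5}, 1∈{1,5}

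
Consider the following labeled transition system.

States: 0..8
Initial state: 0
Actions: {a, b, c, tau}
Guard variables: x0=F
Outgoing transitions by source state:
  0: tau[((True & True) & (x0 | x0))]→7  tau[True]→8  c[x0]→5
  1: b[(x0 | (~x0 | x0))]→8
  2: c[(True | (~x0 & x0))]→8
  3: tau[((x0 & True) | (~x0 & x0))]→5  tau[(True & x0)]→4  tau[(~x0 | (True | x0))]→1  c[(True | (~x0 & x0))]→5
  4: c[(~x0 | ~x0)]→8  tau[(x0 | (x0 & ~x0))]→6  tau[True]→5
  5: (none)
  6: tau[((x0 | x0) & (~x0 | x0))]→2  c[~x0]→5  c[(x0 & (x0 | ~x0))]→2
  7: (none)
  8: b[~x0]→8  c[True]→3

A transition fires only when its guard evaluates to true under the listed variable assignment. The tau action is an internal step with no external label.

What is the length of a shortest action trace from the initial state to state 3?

Layered search for 3:
  depth 0: {0}
  depth 1: {8}
  depth 2: {3}
3 enters at depth 2; path tau·c

Answer: 2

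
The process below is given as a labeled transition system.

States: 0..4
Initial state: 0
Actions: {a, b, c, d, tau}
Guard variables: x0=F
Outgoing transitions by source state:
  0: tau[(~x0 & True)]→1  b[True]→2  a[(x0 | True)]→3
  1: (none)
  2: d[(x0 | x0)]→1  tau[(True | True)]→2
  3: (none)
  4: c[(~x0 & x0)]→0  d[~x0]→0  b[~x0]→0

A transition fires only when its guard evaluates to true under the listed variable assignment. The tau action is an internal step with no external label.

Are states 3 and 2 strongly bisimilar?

Compute ~ classes (split until stable):
  round 0: {{0,1,2,3,4}}
  round 1: {{0},{1,3},{2},{4}}
4 equivalence class(es) (converged in 2)
3∈{1,3}, 2∈{2}

Answer: NOT BISIMILAR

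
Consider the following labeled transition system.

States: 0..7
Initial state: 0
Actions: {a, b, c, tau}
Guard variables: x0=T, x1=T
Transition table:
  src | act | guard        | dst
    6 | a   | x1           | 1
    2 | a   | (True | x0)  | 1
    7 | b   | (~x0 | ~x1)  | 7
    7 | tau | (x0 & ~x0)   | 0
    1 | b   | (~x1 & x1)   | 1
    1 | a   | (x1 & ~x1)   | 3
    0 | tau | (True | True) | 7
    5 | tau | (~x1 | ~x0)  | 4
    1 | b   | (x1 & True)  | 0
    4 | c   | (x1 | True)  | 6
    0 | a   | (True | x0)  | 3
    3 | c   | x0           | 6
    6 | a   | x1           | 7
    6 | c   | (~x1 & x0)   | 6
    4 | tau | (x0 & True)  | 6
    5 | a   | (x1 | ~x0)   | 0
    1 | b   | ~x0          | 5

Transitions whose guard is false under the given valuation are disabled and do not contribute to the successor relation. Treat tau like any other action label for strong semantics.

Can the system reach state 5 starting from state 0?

10 transition(s) survive guard evaluation.
depth 0: {0}
depth 1: {3,7}  total {0,3,7}
depth 2: {6}  total {0,3,6,7}
depth 3: {1}  total {0,1,3,6,7}
R = {0,1,3,6,7}

Answer: UNREACHABLE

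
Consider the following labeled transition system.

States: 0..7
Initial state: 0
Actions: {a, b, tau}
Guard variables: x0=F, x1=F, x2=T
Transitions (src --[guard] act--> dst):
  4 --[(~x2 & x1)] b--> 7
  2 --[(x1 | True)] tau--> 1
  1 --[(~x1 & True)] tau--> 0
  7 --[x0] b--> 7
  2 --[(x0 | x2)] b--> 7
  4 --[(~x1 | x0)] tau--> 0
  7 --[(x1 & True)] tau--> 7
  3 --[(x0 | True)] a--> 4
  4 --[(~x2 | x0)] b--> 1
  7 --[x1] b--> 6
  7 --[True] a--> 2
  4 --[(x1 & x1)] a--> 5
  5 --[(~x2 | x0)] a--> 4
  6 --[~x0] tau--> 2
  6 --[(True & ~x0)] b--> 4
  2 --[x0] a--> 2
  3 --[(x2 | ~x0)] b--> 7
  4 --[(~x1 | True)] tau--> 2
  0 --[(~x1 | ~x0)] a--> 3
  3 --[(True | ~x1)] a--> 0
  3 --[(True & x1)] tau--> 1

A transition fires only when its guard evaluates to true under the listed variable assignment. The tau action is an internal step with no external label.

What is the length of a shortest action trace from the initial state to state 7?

Answer: 2

Analysis:
BFS to 7:
  depth 0: {0}
  depth 1: {3}
  depth 2: {4,7}
first hit 7 at d=2 via a·b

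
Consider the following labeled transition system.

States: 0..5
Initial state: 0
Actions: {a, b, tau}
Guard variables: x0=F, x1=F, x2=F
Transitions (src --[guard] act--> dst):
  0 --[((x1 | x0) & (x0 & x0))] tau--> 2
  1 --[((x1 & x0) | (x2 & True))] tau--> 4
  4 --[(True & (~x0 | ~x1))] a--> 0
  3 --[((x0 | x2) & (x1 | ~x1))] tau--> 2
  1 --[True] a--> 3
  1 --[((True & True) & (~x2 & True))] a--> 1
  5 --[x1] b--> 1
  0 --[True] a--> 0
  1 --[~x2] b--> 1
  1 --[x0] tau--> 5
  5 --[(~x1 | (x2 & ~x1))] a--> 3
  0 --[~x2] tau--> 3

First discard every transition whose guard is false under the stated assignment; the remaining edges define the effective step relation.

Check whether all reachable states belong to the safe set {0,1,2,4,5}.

Safe = {0,1,2,4,5}
R = {0,3}
  0: safe
  3: ✗ unsafe
counterexample path to 3: tau

Answer: INVARIANT VIOLATED at state 3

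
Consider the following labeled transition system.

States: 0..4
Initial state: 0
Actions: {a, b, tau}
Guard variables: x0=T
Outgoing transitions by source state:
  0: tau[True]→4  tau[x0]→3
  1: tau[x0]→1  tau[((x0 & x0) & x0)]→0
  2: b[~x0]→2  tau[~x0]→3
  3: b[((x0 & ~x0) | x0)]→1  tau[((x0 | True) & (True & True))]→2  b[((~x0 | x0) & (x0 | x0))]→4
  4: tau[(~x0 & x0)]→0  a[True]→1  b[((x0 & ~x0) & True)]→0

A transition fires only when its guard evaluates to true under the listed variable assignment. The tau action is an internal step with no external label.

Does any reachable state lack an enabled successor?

Answer: DEADLOCK at state 2

Trace:
R = {0,1,2,3,4}
  0: tau→3  tau→4  [deg 2]
  1: tau→0  tau→1  [deg 2]
  2: ∅  [no exit]
  3: b→1  b→4  tau→2  [deg 3]
  4: a→1  [deg 1]
trace reaching 2: tau·tau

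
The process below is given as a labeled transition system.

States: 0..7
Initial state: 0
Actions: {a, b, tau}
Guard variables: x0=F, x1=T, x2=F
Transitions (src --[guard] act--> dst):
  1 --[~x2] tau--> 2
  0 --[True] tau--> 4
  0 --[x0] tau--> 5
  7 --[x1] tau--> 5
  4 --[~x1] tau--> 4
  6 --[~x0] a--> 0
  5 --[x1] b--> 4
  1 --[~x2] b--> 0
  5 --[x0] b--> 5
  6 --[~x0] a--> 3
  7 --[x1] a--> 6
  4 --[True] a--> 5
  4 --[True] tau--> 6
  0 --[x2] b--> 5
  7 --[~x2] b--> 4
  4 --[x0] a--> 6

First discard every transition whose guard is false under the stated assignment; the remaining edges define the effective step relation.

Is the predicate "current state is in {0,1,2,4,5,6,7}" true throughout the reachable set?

Allowed set {0,1,2,4,5,6,7}
Reach set: {0,3,4,5,6}
  0: safe
  3: outside
  4: safe
  5: safe
  6: safe
counterexample path to 3: tau·tau·a

Answer: INVARIANT VIOLATED at state 3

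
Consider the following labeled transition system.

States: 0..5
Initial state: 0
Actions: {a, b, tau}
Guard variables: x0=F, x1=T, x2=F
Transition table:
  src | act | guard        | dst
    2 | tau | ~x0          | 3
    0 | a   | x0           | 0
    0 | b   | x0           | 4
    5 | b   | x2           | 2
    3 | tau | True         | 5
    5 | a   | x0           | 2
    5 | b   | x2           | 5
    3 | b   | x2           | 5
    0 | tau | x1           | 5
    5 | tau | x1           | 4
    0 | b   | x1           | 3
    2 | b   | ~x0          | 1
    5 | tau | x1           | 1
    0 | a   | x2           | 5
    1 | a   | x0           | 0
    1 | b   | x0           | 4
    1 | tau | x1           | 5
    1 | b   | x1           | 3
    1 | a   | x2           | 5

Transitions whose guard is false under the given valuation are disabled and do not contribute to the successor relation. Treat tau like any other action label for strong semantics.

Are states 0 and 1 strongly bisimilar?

Answer: BISIMILAR

Working:
Refine partition for ~:
  π0 = {{0,1,2,3,4,5}}
  π1 = {{0,1,2},{3,5},{4}}
  π2 = {{0,1},{2},{3},{4},{5}}
5 equivalence class(es) (converged in 3)
0∈{0,1}, 1∈{0,1}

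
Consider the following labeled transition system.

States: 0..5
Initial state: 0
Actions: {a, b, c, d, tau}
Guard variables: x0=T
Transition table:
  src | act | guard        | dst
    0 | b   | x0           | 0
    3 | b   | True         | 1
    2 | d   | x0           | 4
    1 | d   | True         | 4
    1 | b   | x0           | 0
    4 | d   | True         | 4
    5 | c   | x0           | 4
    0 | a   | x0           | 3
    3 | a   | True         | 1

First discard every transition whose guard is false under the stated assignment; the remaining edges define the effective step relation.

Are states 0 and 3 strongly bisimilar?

Bisimulation quotient by refinement:
  π0 = {{0,1,2,3,4,5}}
  π1 = {{0,3},{1},{2,4},{5}}
  π2 = {{0},{1},{2,4},{3},{5}}
5 equivalence class(es) (converged in 3)
0∈{0}, 3∈{3}

Answer: NOT BISIMILAR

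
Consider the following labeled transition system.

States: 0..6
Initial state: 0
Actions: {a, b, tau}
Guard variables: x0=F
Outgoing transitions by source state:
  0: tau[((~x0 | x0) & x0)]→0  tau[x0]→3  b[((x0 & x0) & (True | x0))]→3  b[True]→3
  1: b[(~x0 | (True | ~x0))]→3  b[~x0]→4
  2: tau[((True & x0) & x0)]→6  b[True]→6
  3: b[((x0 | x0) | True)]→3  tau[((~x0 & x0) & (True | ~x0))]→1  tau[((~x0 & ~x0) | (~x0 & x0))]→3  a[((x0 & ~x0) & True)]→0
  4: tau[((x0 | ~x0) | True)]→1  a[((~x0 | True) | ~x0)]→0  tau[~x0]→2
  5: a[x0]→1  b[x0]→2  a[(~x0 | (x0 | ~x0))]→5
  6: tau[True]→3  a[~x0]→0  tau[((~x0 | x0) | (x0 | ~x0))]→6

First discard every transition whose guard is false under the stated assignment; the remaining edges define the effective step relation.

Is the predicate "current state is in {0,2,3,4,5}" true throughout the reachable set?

Allowed set {0,2,3,4,5}
R = {0,3}
  0: ok
  3: ok

Answer: INVARIANT HOLDS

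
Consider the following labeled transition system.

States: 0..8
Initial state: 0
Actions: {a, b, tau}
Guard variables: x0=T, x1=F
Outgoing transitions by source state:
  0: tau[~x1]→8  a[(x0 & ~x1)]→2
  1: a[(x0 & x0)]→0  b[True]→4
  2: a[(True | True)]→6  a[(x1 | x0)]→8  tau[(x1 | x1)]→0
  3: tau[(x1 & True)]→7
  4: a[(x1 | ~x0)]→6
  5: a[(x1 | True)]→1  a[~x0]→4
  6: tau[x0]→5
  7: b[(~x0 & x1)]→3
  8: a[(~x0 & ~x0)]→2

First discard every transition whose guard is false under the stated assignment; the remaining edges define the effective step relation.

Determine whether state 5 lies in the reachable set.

8 transition(s) survive guard evaluation.
L0 = {0}
L1 = {2,8}  now seen {0,2,8}
L2 = {6}  now seen {0,2,6,8}
L3 = {5}  now seen {0,2,5,6,8}
L4 = {1}  now seen {0,1,2,5,6,8}
L5 = {4}  now seen {0,1,2,4,5,6,8}
R = {0,1,2,4,5,6,8}
Path to 5: a·a·tau

Answer: REACHABLE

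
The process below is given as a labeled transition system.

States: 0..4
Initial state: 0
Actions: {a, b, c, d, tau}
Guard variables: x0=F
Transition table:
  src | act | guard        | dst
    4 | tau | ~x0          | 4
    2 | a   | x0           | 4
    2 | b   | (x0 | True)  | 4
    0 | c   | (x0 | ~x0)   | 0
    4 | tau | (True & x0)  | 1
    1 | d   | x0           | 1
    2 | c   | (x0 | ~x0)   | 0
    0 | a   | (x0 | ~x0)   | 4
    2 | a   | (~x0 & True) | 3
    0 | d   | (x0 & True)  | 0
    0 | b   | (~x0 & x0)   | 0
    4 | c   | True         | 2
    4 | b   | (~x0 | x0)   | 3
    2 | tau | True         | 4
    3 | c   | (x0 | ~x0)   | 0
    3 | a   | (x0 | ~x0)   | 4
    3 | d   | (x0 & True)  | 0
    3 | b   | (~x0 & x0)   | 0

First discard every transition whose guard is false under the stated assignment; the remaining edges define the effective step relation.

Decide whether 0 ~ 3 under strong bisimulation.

Compute ~ classes (split until stable):
  P[0] = {{0,1,2,3,4}}
  P[1] = {{0,3},{1},{2},{4}}
stable after 2 split(s): 4 block(s)
[0]={0,3}  [3]={0,3}

Answer: BISIMILAR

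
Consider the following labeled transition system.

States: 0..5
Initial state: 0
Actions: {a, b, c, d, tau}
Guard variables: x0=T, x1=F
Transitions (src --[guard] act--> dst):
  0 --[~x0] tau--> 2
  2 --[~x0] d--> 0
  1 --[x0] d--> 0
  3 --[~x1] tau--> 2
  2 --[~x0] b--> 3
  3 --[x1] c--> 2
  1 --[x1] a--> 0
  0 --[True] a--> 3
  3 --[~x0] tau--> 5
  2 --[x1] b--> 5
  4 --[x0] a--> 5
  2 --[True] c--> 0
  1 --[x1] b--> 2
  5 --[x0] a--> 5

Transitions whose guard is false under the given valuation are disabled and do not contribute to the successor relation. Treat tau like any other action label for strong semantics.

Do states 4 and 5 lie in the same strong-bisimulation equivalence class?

Answer: BISIMILAR

Working:
Refine partition for ~:
  round 0: {{0,1,2,3,4,5}}
  round 1: {{0,4,5},{1},{2},{3}}
  round 2: {{0},{1},{2},{3},{4,5}}
stable after 3 split(s): 5 block(s)
[4]={4,5}  [5]={4,5}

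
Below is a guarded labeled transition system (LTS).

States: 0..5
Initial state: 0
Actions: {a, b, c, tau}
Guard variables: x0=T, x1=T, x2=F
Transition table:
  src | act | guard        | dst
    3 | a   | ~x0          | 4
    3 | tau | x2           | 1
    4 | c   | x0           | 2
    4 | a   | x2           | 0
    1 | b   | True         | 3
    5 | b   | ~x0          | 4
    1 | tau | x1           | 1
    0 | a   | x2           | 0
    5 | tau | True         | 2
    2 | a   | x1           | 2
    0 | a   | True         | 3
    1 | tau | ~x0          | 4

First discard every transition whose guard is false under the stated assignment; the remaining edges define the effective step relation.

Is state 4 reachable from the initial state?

Guard filter leaves 6 enabled edge(s).
L0 = {0}
L1 = {3}  total {0,3}
Reachable = {0,3}

Answer: UNREACHABLE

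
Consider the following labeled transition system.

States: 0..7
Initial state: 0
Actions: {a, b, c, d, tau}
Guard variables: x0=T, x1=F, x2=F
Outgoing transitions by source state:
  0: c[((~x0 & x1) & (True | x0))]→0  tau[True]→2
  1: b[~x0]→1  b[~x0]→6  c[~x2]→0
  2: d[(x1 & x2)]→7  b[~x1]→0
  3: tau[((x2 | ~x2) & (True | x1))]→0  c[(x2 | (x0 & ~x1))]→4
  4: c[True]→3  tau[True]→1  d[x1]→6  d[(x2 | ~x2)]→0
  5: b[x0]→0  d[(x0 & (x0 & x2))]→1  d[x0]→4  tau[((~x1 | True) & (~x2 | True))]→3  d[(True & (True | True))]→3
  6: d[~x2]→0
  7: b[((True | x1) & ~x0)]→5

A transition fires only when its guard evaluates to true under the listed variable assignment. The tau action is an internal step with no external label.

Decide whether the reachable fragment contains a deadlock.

Reach set: {0,2}
  0: tau→2  [1 out]
  2: b→0  [1 out]

Answer: DEADLOCK-FREE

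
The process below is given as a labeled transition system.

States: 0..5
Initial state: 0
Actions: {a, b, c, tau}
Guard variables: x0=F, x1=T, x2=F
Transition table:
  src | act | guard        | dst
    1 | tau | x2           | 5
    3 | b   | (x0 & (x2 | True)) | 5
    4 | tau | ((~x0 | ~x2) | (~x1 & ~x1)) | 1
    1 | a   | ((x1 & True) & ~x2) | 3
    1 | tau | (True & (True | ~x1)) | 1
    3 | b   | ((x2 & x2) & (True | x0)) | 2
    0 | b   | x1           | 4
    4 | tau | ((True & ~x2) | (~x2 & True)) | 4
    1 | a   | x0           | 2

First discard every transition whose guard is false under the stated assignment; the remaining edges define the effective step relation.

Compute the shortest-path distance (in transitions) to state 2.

Answer: UNREACHABLE

Analysis:
Layered search for 2:
  depth 0: {0}
  depth 1: {4}
  depth 2: {1}
  depth 3: {3}
2 never appears.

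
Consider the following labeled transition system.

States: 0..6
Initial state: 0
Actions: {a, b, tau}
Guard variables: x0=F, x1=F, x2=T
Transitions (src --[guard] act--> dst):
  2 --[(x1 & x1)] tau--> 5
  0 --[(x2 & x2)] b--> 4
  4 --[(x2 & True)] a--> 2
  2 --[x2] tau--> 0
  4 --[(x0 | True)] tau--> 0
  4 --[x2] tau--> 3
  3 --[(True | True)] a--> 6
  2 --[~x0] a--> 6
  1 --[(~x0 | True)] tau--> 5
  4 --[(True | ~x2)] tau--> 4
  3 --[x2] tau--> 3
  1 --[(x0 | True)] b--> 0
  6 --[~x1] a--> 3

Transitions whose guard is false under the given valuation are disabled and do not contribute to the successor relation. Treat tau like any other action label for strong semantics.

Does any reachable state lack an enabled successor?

Answer: DEADLOCK-FREE

Trace:
Reachable = {0,2,3,4,6}
  0: b→4  [deg 1]
  2: a→6  tau→0  [deg 2]
  3: a→6  tau→3  [deg 2]
  4: a→2  tau→0  tau→3  tau→4  [deg 4]
  6: a→3  [deg 1]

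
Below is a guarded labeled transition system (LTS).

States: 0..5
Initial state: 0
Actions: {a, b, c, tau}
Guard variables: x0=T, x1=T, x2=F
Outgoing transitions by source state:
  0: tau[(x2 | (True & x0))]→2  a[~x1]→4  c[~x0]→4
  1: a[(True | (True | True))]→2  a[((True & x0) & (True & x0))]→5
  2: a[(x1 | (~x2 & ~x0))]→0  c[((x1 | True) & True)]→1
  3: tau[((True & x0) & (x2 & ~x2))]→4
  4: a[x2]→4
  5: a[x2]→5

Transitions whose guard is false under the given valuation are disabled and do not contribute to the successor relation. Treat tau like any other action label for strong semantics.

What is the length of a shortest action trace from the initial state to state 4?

BFS to 4:
  L0 = {0}
  L1 = {2}
  L2 = {1}
  L3 = {5}
4 never appears.

Answer: UNREACHABLE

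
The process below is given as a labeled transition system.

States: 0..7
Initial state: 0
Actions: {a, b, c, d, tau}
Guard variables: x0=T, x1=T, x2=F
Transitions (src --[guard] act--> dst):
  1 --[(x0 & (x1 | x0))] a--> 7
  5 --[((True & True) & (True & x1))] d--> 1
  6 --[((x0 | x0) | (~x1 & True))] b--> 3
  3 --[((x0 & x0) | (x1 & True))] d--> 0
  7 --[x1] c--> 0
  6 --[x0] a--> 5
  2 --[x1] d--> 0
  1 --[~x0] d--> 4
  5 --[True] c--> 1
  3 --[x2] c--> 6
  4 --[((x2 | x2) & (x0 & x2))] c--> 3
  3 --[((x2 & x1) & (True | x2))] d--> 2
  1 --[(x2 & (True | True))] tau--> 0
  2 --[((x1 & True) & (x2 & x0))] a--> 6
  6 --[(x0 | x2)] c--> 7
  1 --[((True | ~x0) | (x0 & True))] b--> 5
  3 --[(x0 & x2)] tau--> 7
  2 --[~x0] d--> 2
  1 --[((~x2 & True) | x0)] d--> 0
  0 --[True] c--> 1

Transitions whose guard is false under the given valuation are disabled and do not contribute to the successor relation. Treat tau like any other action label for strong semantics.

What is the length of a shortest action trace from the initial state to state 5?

Breadth-first toward 5:
  L0 = {0}
  L1 = {1}
  L2 = {5,7}
depth(5)=2, e.g. c·b

Answer: 2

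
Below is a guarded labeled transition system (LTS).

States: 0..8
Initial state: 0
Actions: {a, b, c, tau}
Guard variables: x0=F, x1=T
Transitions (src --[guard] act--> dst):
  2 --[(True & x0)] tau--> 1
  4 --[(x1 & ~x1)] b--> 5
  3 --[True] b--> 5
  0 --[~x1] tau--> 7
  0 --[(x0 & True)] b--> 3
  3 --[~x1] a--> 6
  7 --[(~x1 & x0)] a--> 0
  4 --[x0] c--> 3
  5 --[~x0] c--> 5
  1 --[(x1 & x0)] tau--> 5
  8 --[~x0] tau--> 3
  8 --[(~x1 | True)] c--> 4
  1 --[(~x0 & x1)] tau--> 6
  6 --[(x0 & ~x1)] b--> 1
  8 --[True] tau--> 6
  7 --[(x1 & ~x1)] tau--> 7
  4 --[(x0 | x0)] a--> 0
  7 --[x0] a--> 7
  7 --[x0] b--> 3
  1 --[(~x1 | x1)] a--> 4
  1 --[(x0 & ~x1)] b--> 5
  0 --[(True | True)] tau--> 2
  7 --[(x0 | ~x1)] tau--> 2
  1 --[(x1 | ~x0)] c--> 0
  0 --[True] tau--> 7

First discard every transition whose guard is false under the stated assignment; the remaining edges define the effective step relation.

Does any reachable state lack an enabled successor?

Answer: DEADLOCK at state 2

Working:
Reach set: {0,2,7}
  0: tau→2  tau→7  [2 out]
  2: ∅  [STUCK]
  7: ∅  [STUCK]
trace reaching 2: tau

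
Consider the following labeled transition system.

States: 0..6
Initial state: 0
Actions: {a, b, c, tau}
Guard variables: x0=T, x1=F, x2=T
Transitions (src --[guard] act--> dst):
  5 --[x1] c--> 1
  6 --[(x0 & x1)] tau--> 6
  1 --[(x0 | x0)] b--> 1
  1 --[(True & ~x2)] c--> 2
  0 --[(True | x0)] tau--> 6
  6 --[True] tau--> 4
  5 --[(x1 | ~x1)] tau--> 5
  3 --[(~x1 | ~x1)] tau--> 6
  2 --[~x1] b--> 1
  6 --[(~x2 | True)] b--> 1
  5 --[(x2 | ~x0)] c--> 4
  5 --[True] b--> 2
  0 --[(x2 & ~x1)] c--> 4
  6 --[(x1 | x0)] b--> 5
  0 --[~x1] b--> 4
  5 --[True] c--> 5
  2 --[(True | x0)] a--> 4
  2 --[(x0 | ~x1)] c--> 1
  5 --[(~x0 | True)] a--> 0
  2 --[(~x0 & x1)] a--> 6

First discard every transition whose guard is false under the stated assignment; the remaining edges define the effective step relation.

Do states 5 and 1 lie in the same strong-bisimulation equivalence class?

Compute ~ classes (split until stable):
  round 0: {{0,1,2,3,4,5,6}}
  round 1: {{0},{1},{2},{3},{4},{5},{6}}
7 equivalence class(es) (converged in 2)
5∈{5}, 1∈{1}

Answer: NOT BISIMILAR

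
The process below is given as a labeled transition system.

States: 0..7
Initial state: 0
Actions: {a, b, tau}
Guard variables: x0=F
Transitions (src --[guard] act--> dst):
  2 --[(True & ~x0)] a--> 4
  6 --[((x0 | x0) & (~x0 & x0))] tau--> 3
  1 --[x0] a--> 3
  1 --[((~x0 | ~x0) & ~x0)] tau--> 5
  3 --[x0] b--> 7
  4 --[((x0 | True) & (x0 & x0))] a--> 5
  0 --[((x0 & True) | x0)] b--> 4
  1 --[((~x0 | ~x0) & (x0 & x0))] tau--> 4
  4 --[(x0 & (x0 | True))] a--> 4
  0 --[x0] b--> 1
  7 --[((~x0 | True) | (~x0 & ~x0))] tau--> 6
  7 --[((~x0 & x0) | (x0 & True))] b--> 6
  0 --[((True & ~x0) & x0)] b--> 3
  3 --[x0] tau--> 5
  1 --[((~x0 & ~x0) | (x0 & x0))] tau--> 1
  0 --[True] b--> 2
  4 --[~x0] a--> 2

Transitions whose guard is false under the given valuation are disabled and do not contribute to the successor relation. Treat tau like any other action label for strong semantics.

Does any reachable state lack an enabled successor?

Answer: DEADLOCK-FREE

Working:
Reachable = {0,2,4}
  0: b→2  [1 exit(s)]
  2: a→4  [1 exit(s)]
  4: a→2  [1 exit(s)]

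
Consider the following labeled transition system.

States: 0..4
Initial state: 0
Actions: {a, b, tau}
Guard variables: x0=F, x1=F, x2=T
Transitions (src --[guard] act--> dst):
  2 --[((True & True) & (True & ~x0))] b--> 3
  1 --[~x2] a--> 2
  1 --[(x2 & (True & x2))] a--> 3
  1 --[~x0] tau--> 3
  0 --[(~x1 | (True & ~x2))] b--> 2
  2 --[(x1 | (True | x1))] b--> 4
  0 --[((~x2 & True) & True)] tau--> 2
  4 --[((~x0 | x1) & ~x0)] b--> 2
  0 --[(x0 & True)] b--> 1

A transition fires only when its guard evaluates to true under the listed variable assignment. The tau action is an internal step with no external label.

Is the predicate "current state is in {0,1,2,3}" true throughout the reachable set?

Safe = {0,1,2,3}
Reachable = {0,2,3,4}
  0: ✓
  2: ✓
  3: ✓
  4: ✗ unsafe
counterexample path to 4: b·b

Answer: INVARIANT VIOLATED at state 4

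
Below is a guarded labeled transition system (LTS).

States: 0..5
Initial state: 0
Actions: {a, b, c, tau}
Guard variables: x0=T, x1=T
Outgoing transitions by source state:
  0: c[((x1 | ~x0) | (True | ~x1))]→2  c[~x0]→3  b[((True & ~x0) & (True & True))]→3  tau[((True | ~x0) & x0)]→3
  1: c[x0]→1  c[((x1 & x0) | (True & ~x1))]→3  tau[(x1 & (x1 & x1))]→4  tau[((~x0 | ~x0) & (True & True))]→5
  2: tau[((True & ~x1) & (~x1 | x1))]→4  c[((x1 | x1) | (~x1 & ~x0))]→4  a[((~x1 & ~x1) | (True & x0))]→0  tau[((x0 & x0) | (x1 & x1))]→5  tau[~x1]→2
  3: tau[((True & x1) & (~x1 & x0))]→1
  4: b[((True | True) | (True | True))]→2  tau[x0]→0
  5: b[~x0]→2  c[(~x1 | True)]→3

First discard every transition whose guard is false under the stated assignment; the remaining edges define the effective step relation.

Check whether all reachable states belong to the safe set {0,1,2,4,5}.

Answer: INVARIANT VIOLATED at state 3

Analysis:
Inv-set: {0,1,2,4,5}
Reach set: {0,2,3,4,5}
  0: ok
  2: ok
  3: VIOLATES
  4: ok
  5: ok
witness against invariant: tau → 3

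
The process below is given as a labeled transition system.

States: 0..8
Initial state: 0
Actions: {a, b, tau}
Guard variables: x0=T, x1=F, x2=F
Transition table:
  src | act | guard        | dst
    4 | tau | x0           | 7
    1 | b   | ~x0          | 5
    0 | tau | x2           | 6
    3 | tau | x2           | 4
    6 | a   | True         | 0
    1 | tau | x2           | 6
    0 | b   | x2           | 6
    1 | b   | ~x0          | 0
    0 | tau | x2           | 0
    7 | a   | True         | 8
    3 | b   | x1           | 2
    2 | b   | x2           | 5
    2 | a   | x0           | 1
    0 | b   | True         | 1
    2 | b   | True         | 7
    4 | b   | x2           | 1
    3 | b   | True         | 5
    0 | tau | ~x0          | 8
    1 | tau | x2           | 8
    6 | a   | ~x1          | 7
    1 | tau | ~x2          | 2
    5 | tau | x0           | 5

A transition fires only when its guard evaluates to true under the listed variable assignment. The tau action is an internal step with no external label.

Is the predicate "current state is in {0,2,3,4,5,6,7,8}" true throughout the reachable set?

Answer: INVARIANT VIOLATED at state 1

Analysis:
Safe = {0,2,3,4,5,6,7,8}
Reach set: {0,1,2,7,8}
  0: ok
  1: outside
  2: ok
  7: ok
  8: ok
reach 1 via b — violates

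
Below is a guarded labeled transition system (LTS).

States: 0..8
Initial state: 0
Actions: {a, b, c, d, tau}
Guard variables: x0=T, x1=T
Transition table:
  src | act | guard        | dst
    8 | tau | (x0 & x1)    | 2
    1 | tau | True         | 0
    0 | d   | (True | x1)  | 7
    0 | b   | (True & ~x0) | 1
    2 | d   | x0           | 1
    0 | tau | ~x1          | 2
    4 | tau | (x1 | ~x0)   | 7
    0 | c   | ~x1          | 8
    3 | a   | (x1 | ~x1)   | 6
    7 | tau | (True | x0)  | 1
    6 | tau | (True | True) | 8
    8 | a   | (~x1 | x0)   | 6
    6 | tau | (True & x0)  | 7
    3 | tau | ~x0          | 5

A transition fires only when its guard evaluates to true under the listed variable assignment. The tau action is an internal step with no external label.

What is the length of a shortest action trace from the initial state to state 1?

Answer: 2

Working:
Layered search for 1:
  L0 = {0}
  L1 = {7}
  L2 = {1}
first hit 1 at d=2 via d·tau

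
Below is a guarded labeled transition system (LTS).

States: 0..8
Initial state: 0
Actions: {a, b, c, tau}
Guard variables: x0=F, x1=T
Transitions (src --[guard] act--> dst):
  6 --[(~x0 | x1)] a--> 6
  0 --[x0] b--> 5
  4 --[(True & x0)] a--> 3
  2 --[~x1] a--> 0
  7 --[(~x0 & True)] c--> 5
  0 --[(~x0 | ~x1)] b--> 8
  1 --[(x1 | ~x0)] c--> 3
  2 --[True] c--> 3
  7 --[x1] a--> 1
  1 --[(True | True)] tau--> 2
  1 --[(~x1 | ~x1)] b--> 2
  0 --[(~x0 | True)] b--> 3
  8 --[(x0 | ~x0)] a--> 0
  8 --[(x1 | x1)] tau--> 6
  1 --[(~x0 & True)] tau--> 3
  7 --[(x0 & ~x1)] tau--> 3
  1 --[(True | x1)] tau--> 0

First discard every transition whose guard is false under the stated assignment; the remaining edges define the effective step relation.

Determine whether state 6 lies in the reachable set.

Answer: REACHABLE

Working:
Guard filter leaves 12 enabled edge(s).
depth 0: {0}
depth 1: {3,8}  total {0,3,8}
depth 2: {6}  total {0,3,6,8}
Reach set: {0,3,6,8}
witness 6: b·tau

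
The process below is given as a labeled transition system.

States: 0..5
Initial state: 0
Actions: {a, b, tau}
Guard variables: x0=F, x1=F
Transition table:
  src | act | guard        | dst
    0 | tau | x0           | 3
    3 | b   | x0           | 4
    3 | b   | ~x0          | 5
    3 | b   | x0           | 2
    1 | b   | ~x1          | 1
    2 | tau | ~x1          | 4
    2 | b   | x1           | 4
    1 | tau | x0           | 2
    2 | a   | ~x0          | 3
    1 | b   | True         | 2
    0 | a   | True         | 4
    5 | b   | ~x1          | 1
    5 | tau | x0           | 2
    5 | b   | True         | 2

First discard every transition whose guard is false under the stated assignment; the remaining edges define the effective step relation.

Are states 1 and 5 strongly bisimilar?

Refine partition for ~:
  round 0: {{0,1,2,3,4,5}}
  round 1: {{0},{1,3,5},{2},{4}}
  round 2: {{0},{1,5},{2},{3},{4}}
stable after 3 split(s): 5 block(s)
1∈{1,5}, 5∈{1,5}

Answer: BISIMILAR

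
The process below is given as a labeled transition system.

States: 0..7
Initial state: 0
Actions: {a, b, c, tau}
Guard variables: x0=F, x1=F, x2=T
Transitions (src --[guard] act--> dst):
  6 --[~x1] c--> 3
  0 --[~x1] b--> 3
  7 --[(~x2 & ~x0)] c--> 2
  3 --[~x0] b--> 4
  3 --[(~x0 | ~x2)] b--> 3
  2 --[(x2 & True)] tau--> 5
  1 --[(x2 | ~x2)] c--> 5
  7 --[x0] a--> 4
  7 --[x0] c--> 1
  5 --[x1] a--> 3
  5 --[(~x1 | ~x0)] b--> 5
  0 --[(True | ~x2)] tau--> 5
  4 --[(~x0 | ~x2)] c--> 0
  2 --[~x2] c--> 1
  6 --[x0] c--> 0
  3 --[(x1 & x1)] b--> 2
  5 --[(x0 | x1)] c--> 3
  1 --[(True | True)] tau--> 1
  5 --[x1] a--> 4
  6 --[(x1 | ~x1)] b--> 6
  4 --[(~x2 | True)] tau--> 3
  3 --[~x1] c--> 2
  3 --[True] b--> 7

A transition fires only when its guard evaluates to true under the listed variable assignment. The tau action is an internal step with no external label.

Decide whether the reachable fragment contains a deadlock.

Answer: DEADLOCK at state 7

Trace:
Reach set: {0,2,3,4,5,7}
  0: b→3  tau→5  [2 out]
  2: tau→5  [1 out]
  3: b→3  b→4  b→7  c→2  [4 out]
  4: c→0  tau→3  [2 out]
  5: b→5  [1 out]
  7: ∅  [no exit]
witness 7: b·b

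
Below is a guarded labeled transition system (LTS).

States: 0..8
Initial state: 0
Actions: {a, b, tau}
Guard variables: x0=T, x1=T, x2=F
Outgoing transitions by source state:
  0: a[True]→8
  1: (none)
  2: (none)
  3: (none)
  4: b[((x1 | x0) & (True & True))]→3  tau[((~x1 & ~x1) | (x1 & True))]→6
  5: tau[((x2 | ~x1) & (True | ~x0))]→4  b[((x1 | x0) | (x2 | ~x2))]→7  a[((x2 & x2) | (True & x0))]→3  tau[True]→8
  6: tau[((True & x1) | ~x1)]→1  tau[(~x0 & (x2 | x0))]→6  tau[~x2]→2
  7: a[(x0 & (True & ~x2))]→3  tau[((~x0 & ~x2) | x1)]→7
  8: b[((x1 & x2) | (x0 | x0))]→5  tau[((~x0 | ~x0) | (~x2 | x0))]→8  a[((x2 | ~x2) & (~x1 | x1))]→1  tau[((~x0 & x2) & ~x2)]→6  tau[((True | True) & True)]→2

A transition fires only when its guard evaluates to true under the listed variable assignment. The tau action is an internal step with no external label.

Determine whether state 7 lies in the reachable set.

14 transition(s) survive guard evaluation.
Layer 0: {0}
Layer 1: {8}  cumulative {0,8}
Layer 2: {1,2,5}  cumulative {0,1,2,5,8}
Layer 3: {3,7}  cumulative {0,1,2,3,5,7,8}
Reach set: {0,1,2,3,5,7,8}
trace reaching 7: a·b·b

Answer: REACHABLE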